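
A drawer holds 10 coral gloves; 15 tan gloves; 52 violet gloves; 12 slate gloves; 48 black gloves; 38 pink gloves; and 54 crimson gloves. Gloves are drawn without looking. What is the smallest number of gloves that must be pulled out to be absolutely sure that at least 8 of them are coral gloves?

In the worst case for collecting coral gloves, every non-coral glove comes out first.
There are 15 + 52 + 12 + 48 + 38 + 54 = 219 non-coral gloves altogether.
After those, each further glove must be coral, so 219 + 8 = 227 draws guarantee 8 coral gloves.

227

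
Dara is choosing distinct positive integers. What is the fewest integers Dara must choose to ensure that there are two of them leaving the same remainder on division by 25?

26

By the pigeonhole principle, the 25 residue classes mod 25 are the pigeonholes.
With 25 integers one could put 1 in each residue class and have no class reach 2.
The 26th integer pushes some class to 2, so 25·1 + 1 = 26.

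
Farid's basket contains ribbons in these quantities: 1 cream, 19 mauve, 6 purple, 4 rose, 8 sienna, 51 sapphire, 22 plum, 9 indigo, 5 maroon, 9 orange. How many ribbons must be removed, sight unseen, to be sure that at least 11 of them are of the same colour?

By the pigeonhole principle, the 10 colours are the holes; the ribbons drawn are the pigeons.
To avoid 11 of any one colour, the worst case takes at most 10 of each colour, or every ribbon of a colour that has fewer than 10.
That gives 1 + 10 + 6 + 4 + 8 + 10 + 10 + 9 + 5 + 9 = 72 ribbons with no colour reaching 11.
The next ribbon forces some colour to 11, so 72 + 1 = 73.

73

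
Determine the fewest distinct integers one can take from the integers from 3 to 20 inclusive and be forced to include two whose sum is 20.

Two chosen integers sum to 20 exactly when both halves of some pair {x, 20−x} with 3 ≤ x ≤ 20−x ≤ 17 are chosen — 7 such pairs.
The remaining 4 elements (those with no distinct partner in range) can never complete a 20-sum, so the worst case takes all of them and one from each pair: 4 + 7 = 11.
By pigeonhole, the 12th integer has to be the second member of some pair, so 11 + 1 = 12.

12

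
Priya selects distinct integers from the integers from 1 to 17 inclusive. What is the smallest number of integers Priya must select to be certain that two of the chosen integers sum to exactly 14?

A set avoiding the sum 14 can contain at most one of each pair {x, 14−x}, plus the 5 elements whose complement lies outside the range or equal to its own complement.
The integers 7, …, 17 (11 of them) are such a set: any two sum to at least 7+8 = 15 > 14.
Pigeonhole: any 12th integer completes one of the 6 pairs, so 12 choices force a sum of 14.

12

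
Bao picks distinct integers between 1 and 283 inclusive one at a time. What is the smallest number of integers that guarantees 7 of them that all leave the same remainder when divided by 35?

211

The 35 residue classes mod 35 are the pigeonholes.
With 210 integers one could put 6 in each residue class and have no class reach 7.
The 211th integer pushes some class to 7, so 35·6 + 1 = 211.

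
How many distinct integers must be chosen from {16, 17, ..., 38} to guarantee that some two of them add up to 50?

A set avoiding the sum 50 can contain at most one of each pair {x, 50−x}, plus the 5 elements whose complement lies outside the range or equal to its own complement.
The integers 25, …, 38 (14 of them) are such a set: any two sum to at least 25+26 = 51 > 50.
By pigeonhole, any 15th integer completes one of the 9 pairs, so 15 choices force a sum of 50.

15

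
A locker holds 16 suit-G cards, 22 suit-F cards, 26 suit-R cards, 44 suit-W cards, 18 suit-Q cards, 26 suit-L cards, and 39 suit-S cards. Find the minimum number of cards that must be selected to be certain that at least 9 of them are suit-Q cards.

182

In the worst case for collecting suit-Q cards, every non-suit-Q card comes out first.
There are 16 + 22 + 26 + 44 + 26 + 39 = 173 non-suit-Q cards altogether.
After those, each further card must be suit-Q, so 173 + 9 = 182 draws guarantee 9 suit-Q cards.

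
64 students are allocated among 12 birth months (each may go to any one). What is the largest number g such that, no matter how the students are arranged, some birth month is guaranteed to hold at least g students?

6

The 12 birth months are the holes and the 64 students are the pigeons.
If every birth month held at most 5 students, the total would be at most 12 × 5 = 60, which is less than 64.
So some birth month holds at least ⌈64/12⌉ = 6 students.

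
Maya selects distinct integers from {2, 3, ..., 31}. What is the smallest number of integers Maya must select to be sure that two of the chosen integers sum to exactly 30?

A set avoiding the sum 30 can contain at most one of each pair {x, 30−x}, plus the 4 elements whose complement lies outside the range or equal to its own complement.
The integers 15, …, 31 (17 of them) are such a set: any two sum to at least 15+16 = 31 > 30.
Any 18th integer completes one of the 13 pairs, so 18 choices force a sum of 30.

18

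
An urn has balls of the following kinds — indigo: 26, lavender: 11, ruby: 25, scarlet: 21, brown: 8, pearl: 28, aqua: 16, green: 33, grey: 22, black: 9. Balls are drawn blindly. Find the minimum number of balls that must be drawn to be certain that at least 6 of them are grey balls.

183

In the worst case for collecting grey balls, every non-grey ball comes out first.
There are 26 + 11 + 25 + 21 + 8 + 28 + 16 + 33 + 9 = 177 non-grey balls altogether.
After those, each further ball must be grey, so 177 + 6 = 183 draws guarantee 6 grey balls.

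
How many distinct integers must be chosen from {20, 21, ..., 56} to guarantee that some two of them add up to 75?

20

Two chosen integers sum to 75 exactly when both halves of some pair {x, 75−x} with 20 ≤ x ≤ 75−x ≤ 55 are chosen — 18 such pairs.
The remaining 1 element (those with no distinct partner in range) can never complete a 75-sum, so the worst case takes all of them and one from each pair: 1 + 18 = 19.
By pigeonhole, the 20th integer has to be the second member of some pair, so 19 + 1 = 20.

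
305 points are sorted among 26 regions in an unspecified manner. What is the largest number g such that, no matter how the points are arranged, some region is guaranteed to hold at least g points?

12

The 26 regions are the holes and the 305 points are the pigeons.
If every region held at most 11 points, the total would be at most 26 × 11 = 286, which is less than 305.
So some region holds at least ⌈305/26⌉ = 12 points.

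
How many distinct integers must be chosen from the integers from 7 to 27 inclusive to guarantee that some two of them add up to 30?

Group the elements by complementary pair {x, 30−x}: {7,23}, {8,22}, {9,21}, …, giving 8 two-element pairs, the single value 15 (it cannot pair with itself since the integers are distinct), and 4 integers whose partner 30−x falls outside [7,27].
Pigeonhole: treating each of those 13 groups as a pigeonhole, one can pick one integer per group — 13 integers — with no two summing to 30.
The 14th integer lands in an occupied pair, forcing a sum of 30.

14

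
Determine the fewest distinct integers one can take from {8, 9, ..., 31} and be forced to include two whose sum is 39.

Group the elements by complementary pair {x, 39−x}: {8,31}, {9,30}, {10,29}, …, giving 12 two-element pairs.
Pigeonhole: treating each of those 12 groups as a pigeonhole, one can pick one integer per group — 12 integers — with no two summing to 39.
The 13th integer lands in an occupied pair, forcing a sum of 39.

13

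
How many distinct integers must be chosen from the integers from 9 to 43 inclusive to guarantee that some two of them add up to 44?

23

A set avoiding the sum 44 can contain at most one of each pair {x, 44−x}, plus the 9 elements whose complement lies outside the range or equal to its own complement.
The integers 22, …, 43 (22 of them) are such a set: any two sum to at least 22+23 = 45 > 44.
By pigeonhole, any 23rd integer completes one of the 13 pairs, so 23 choices force a sum of 44.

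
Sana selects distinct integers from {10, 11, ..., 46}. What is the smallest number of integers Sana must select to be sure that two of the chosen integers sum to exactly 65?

24

Two chosen integers sum to 65 exactly when both halves of some pair {x, 65−x} with 19 ≤ x ≤ 65−x ≤ 46 are chosen — 14 such pairs.
The remaining 9 elements (those with no distinct partner in range) can never complete a 65-sum, so the worst case takes all of them and one from each pair: 9 + 14 = 23.
Pigeonhole: the 24th integer has to be the second member of some pair, so 23 + 1 = 24.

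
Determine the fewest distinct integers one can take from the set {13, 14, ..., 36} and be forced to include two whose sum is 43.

Group the elements by complementary pair {x, 43−x}: {13,30}, {14,29}, {15,28}, …, giving 9 two-element pairs and 6 integers whose partner 43−x falls outside [13,36].
By pigeonhole, treating each of those 15 groups as a pigeonhole, one can pick one integer per group — 15 integers — with no two summing to 43.
The 16th integer lands in an occupied pair, forcing a sum of 43.

16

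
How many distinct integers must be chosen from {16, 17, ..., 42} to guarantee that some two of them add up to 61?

Two chosen integers sum to 61 exactly when both halves of some pair {x, 61−x} with 19 ≤ x ≤ 61−x ≤ 42 are chosen — 12 such pairs.
The remaining 3 elements (those with no distinct partner in range) can never complete a 61-sum, so the worst case takes all of them and one from each pair: 3 + 12 = 15.
By pigeonhole, the 16th integer has to be the second member of some pair, so 15 + 1 = 16.

16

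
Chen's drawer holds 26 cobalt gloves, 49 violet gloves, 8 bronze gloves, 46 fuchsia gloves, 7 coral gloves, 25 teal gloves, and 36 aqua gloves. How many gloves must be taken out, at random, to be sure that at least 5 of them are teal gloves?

177

In the worst case for collecting teal gloves, every non-teal glove comes out first.
There are 26 + 49 + 8 + 46 + 7 + 36 = 172 non-teal gloves altogether.
After those, each further glove must be teal, so 172 + 5 = 177 draws guarantee 5 teal gloves.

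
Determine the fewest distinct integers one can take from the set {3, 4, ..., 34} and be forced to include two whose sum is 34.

A set avoiding the sum 34 can contain at most one of each pair {x, 34−x}, plus the 4 elements whose complement lies outside the range or equal to its own complement.
The integers 17, …, 34 (18 of them) are such a set: any two sum to at least 17+18 = 35 > 34.
Any 19th integer completes one of the 14 pairs, so 19 choices force a sum of 34.

19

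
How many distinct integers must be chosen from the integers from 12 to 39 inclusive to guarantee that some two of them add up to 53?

A set avoiding the sum 53 can contain at most one of each pair {x, 53−x}, plus the 2 elements whose complement lies outside the range.
The integers 12, …, 26 (15 of them) are such a set: any two sum to at least 12+13 = 25 and at most 25+26 = 51 < 53.
Any 16th integer completes one of the 13 pairs, so 16 choices force a sum of 53.

16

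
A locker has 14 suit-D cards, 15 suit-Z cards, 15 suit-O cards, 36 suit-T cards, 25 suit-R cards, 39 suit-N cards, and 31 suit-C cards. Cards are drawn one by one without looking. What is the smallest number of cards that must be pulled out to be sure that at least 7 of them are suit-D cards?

In the worst case for collecting suit-D cards, every non-suit-D card comes out first.
There are 15 + 15 + 36 + 25 + 39 + 31 = 161 non-suit-D cards altogether.
After those, each further card must be suit-D, so 161 + 7 = 168 draws guarantee 7 suit-D cards.

168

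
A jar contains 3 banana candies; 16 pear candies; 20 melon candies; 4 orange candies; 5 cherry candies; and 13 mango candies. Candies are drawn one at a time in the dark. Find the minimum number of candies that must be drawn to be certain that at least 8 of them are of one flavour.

The 6 flavours are the holes; the candies drawn are the pigeons.
To avoid 8 of any one flavour, the worst case takes at most 7 of each flavour, or every candy of a flavour that has fewer than 7.
That gives 3 + 7 + 7 + 4 + 5 + 7 = 33 candies with no flavour reaching 8.
The next candy forces some flavour to 8, so 33 + 1 = 34.

34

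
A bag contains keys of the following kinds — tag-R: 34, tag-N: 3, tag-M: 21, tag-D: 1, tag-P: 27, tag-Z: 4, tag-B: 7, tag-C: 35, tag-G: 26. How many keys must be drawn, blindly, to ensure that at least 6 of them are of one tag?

Pigeonhole: put each drawn key into a box by tag. The largest draw with every box below 6 takes min(count, 5) from each tag; tags with fewer than 5 contribute all they have.
Σ min(cᵢ, 5) = 5 + 3 + 5 + 1 + 5 + 4 + 5 + 5 + 5 = 38.
Draw number 38 + 1 = 39 must push one box to 6.

39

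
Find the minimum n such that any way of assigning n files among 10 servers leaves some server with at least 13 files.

With 120 files one could put exactly 12 in each of the 10 servers, and no server would reach 13.
By the pigeonhole principle, one more file must land in a server that already has 12, giving it 13.
So 10 × 12 + 1 = 121 files are required.

121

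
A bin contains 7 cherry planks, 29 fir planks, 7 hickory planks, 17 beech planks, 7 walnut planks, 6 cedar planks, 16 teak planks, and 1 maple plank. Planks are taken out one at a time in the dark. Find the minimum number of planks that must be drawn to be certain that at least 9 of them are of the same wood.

53

By pigeonhole, put each drawn plank into a box by wood. The largest draw with every box below 9 takes min(count, 8) from each wood; woods with fewer than 8 contribute all they have.
Σ min(cᵢ, 8) = 7 + 8 + 7 + 8 + 7 + 6 + 8 + 1 = 52.
Draw number 52 + 1 = 53 must push one box to 9.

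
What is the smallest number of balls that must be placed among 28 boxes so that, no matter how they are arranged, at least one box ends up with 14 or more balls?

With 364 balls one could put exactly 13 in each of the 28 boxes, and no box would reach 14.
One more ball must land in a box that already has 13, giving it 14.
So 28 × 13 + 1 = 365 balls are required.

365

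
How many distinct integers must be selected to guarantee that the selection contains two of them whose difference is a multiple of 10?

11

Integers whose pairwise differences are multiples of 10 are exactly those sharing a remainder mod 10. The 10 residue classes mod 10 are the pigeonholes.
With 10 integers one could put 1 in each residue class and have no class reach 2.
The 11th integer pushes some class to 2, so 10·1 + 1 = 11.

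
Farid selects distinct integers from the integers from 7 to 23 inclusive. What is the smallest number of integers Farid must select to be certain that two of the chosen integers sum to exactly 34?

12

A set avoiding the sum 34 can contain at most one of each pair {x, 34−x}, plus the 5 elements whose complement lies outside the range or equal to its own complement.
The integers 7, …, 17 (11 of them) are such a set: any two sum to at least 7+8 = 15 and at most 16+17 = 33 < 34.
By pigeonhole, any 12th integer completes one of the 6 pairs, so 12 choices force a sum of 34.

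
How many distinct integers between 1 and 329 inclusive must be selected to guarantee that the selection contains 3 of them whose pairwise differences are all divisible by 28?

57

Integers whose pairwise differences are multiples of 28 are exactly those sharing a remainder mod 28. By pigeonhole, the 28 residue classes mod 28 are the pigeonholes.
With 56 integers one could put 2 in each residue class and have no class reach 3.
The 57th integer pushes some class to 3, so 28·2 + 1 = 57.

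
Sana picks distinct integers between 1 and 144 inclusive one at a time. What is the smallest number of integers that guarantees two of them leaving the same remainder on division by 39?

40

The 39 residue classes mod 39 are the pigeonholes.
With 39 integers one could put 1 in each residue class and have no class reach 2.
The 40th integer pushes some class to 2, so 39·1 + 1 = 40.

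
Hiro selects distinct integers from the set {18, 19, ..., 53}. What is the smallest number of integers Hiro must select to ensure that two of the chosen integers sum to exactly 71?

Two chosen integers sum to 71 exactly when both halves of some pair {x, 71−x} with 18 ≤ x ≤ 71−x ≤ 53 are chosen — 18 such pairs.
Every element belongs to one of those pairs, so the worst case picks one from each: 18 integers.
The 19th integer has to be the second member of some pair, so 18 + 1 = 19.

19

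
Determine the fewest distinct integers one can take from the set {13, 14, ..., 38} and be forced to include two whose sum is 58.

Two chosen integers sum to 58 exactly when both halves of some pair {x, 58−x} with 20 ≤ x ≤ 58−x ≤ 38 are chosen — 9 such pairs.
The remaining 8 elements (those with no distinct partner in range) can never complete a 58-sum, so the worst case takes all of them and one from each pair: 8 + 9 = 17.
By the pigeonhole principle, the 18th integer has to be the second member of some pair, so 17 + 1 = 18.

18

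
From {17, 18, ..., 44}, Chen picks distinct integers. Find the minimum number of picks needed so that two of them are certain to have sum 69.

Group the elements by complementary pair {x, 69−x}: {25,44}, {26,43}, {27,42}, …, giving 10 two-element pairs and 8 integers whose partner 69−x falls outside [17,44].
Pigeonhole: treating each of those 18 groups as a pigeonhole, one can pick one integer per group — 18 integers — with no two summing to 69.
The 19th integer lands in an occupied pair, forcing a sum of 69.

19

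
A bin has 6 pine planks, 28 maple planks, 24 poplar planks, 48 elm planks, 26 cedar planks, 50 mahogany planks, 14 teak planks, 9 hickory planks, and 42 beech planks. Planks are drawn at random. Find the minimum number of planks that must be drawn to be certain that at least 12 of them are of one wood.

93

Put each drawn plank into a box by wood. The largest draw with every box below 12 takes min(count, 11) from each wood; woods with fewer than 11 contribute all they have.
Σ min(cᵢ, 11) = 6 + 11 + 11 + 11 + 11 + 11 + 11 + 9 + 11 = 92.
Draw number 92 + 1 = 93 must push one box to 12.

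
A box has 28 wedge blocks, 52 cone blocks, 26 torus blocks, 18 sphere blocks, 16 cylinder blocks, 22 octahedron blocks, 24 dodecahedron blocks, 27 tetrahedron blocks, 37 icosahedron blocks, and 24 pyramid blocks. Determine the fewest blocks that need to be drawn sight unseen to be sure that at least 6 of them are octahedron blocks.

In the worst case for collecting octahedron blocks, every non-octahedron block comes out first.
There are 28 + 52 + 26 + 18 + 16 + 24 + 27 + 37 + 24 = 252 non-octahedron blocks altogether.
After those, each further block must be octahedron, so 252 + 6 = 258 draws guarantee 6 octahedron blocks.

258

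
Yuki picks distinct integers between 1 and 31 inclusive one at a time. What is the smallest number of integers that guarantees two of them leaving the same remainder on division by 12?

By pigeonhole, the 12 residue classes mod 12 are the pigeonholes.
With 12 integers one could put 1 in each residue class and have no class reach 2.
The 13th integer pushes some class to 2, so 12·1 + 1 = 13.

13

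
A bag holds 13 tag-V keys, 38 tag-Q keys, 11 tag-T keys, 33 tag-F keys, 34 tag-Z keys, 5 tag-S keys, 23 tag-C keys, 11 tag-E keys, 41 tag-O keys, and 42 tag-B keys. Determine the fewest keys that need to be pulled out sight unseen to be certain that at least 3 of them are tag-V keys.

In the worst case for collecting tag-V keys, every non-tag-V key comes out first.
There are 38 + 11 + 33 + 34 + 5 + 23 + 11 + 41 + 42 = 238 non-tag-V keys altogether.
After those, each further key must be tag-V, so 238 + 3 = 241 draws guarantee 3 tag-V keys.

241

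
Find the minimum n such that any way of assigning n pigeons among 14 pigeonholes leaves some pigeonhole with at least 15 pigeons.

197

With 196 pigeons one could put exactly 14 in each of the 14 pigeonholes, and no pigeonhole would reach 15.
One more pigeon must land in a pigeonhole that already has 14, giving it 15.
So 14 × 14 + 1 = 197 pigeons are required.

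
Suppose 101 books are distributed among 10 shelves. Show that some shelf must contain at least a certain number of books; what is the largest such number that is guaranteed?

11

Pigeonhole: the 10 shelves are the holes and the 101 books are the pigeons.
If every shelf held at most 10 books, the total would be at most 10 × 10 = 100, which is less than 101.
So some shelf holds at least ⌈101/10⌉ = 11 books.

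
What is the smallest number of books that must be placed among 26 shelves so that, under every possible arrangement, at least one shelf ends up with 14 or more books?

With 338 books one could put exactly 13 in each of the 26 shelves, and no shelf would reach 14.
Pigeonhole: one more book must land in a shelf that already has 13, giving it 14.
So 26 × 13 + 1 = 339 books are required.

339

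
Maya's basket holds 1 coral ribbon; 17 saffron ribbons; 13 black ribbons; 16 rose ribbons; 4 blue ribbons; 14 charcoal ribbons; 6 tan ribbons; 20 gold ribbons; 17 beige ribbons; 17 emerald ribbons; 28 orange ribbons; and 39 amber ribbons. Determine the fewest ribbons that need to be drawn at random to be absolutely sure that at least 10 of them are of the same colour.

93

By pigeonhole, put each drawn ribbon into a box by colour. The largest draw with every box below 10 takes min(count, 9) from each colour; colours with fewer than 9 contribute all they have.
Σ min(cᵢ, 9) = 1 + 9 + 9 + 9 + 4 + 9 + 6 + 9 + 9 + 9 + 9 + 9 = 92.
Draw number 92 + 1 = 93 must push one box to 10.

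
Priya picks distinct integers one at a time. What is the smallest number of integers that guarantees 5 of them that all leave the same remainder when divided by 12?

The 12 residue classes mod 12 are the pigeonholes.
With 48 integers one could put 4 in each residue class and have no class reach 5.
The 49th integer pushes some class to 5, so 12·4 + 1 = 49.

49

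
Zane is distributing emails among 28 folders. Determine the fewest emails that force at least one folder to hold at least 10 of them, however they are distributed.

253

With 252 emails one could put exactly 9 in each of the 28 folders, and no folder would reach 10.
By the pigeonhole principle, one more email must land in a folder that already has 9, giving it 10.
So 28 × 9 + 1 = 253 emails are required.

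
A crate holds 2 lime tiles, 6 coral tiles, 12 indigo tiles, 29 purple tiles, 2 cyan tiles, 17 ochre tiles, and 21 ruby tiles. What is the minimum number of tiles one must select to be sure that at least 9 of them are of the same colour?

43

The 7 colours are the holes; the tiles drawn are the pigeons.
To avoid 9 of any one colour, the worst case takes at most 8 of each colour, or every tile of a colour that has fewer than 8.
That gives 2 + 6 + 8 + 8 + 2 + 8 + 8 = 42 tiles with no colour reaching 9.
The next tile forces some colour to 9, so 42 + 1 = 43.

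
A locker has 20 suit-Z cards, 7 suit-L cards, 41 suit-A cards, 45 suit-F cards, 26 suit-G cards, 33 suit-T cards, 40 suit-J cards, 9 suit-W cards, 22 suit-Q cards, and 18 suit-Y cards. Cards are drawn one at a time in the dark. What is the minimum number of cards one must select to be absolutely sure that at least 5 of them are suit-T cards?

233

In the worst case for collecting suit-T cards, every non-suit-T card comes out first.
There are 20 + 7 + 41 + 45 + 26 + 40 + 9 + 22 + 18 = 228 non-suit-T cards altogether.
After those, each further card must be suit-T, so 228 + 5 = 233 draws guarantee 5 suit-T cards.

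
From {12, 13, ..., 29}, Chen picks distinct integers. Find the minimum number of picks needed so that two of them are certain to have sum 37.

12

Two chosen integers sum to 37 exactly when both halves of some pair {x, 37−x} with 12 ≤ x ≤ 37−x ≤ 25 are chosen — 7 such pairs.
The remaining 4 elements (those with no distinct partner in range) can never complete a 37-sum, so the worst case takes all of them and one from each pair: 4 + 7 = 11.
The 12th integer has to be the second member of some pair, so 11 + 1 = 12.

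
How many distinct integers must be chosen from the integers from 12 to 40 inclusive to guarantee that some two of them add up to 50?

A set avoiding the sum 50 can contain at most one of each pair {x, 50−x}, plus the 3 elements whose complement lies outside the range or equal to its own complement.
The integers 25, …, 40 (16 of them) are such a set: any two sum to at least 25+26 = 51 > 50.
Any 17th integer completes one of the 13 pairs, so 17 choices force a sum of 50.

17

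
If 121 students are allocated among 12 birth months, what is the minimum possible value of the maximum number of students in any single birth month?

11

By pigeonhole, the 12 birth months are the holes and the 121 students are the pigeons.
If every birth month held at most 10 students, the total would be at most 12 × 10 = 120, which is less than 121.
So some birth month holds at least ⌈121/12⌉ = 11 students.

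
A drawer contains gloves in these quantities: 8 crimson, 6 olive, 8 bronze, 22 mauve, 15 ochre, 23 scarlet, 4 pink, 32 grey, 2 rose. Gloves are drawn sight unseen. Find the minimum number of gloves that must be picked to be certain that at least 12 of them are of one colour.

Put each drawn glove into a box by colour. The largest draw with every box below 12 takes min(count, 11) from each colour; colours with fewer than 11 contribute all they have.
Σ min(cᵢ, 11) = 8 + 6 + 8 + 11 + 11 + 11 + 4 + 11 + 2 = 72.
Draw number 72 + 1 = 73 must push one box to 12.

73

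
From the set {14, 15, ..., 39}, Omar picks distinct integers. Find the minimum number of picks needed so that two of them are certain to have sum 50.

16

Group the elements by complementary pair {x, 50−x}: {14,36}, {15,35}, {16,34}, …, giving 11 two-element pairs; the single value 25 (it cannot pair with itself since the integers are distinct); and 3 integers whose partner 50−x falls outside [14,39].
Treating each of those 15 groups as a pigeonhole, one can pick one integer per group — 15 integers — with no two summing to 50.
The 16th integer lands in an occupied pair, forcing a sum of 50.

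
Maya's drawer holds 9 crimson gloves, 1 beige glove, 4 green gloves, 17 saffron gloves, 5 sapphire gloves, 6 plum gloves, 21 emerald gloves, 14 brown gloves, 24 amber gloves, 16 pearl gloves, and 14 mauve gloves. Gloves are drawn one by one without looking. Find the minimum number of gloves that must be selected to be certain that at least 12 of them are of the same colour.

By the pigeonhole principle, the 11 colours are the holes; the gloves drawn are the pigeons.
To avoid 12 of any one colour, the worst case takes at most 11 of each colour, or every glove of a colour that has fewer than 11.
That gives 9 + 1 + 4 + 11 + 5 + 6 + 11 + 11 + 11 + 11 + 11 = 91 gloves with no colour reaching 12.
The next glove forces some colour to 12, so 91 + 1 = 92.

92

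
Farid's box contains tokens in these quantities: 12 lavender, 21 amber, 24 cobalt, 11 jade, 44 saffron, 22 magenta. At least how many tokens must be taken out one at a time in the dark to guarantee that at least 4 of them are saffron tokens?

In the worst case for collecting saffron tokens, every non-saffron token comes out first.
There are 12 + 21 + 24 + 11 + 22 = 90 non-saffron tokens altogether.
After those, each further token must be saffron, so 90 + 4 = 94 draws guarantee 4 saffron tokens.

94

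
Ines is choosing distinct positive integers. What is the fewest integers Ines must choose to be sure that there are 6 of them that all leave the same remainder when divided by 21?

106

By the pigeonhole principle, the 21 residue classes mod 21 are the pigeonholes.
With 105 integers one could put 5 in each residue class and have no class reach 6.
The 106th integer pushes some class to 6, so 21·5 + 1 = 106.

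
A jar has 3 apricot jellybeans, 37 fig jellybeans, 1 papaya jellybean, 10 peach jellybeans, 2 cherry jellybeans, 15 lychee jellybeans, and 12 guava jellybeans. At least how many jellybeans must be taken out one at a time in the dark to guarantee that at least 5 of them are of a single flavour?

23

By the pigeonhole principle, the 7 flavours are the holes; the jellybeans drawn are the pigeons.
To avoid 5 of any one flavour, the worst case takes at most 4 of each flavour, or every jellybean of a flavour that has fewer than 4.
That gives 3 + 4 + 1 + 4 + 2 + 4 + 4 = 22 jellybeans with no flavour reaching 5.
The next jellybean forces some flavour to 5, so 22 + 1 = 23.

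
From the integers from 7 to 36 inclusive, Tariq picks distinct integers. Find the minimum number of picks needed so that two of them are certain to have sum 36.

20

A set avoiding the sum 36 can contain at most one of each pair {x, 36−x}, plus the 8 elements whose complement lies outside the range or equal to its own complement.
The integers 18, …, 36 (19 of them) are such a set: any two sum to at least 18+19 = 37 > 36.
By the pigeonhole principle, any 20th integer completes one of the 11 pairs, so 20 choices force a sum of 36.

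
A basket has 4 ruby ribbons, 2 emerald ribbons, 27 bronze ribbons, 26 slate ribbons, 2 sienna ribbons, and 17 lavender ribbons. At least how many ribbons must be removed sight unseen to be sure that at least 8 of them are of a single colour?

30

By the pigeonhole principle, put each drawn ribbon into a box by colour. The largest draw with every box below 8 takes min(count, 7) from each colour; colours with fewer than 7 contribute all they have.
Σ min(cᵢ, 7) = 4 + 2 + 7 + 7 + 2 + 7 = 29.
Draw number 29 + 1 = 30 must push one box to 8.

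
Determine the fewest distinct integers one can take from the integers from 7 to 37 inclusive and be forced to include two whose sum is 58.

Two chosen integers sum to 58 exactly when both halves of some pair {x, 58−x} with 21 ≤ x ≤ 58−x ≤ 37 are chosen — 8 such pairs.
The remaining 15 elements (those with no distinct partner in range) can never complete a 58-sum, so the worst case takes all of them and one from each pair: 15 + 8 = 23.
The 24th integer has to be the second member of some pair, so 23 + 1 = 24.

24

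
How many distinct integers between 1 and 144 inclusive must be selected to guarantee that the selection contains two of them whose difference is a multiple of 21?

22

Integers whose pairwise differences are multiples of 21 are exactly those sharing a remainder mod 21. The 21 residue classes mod 21 are the pigeonholes.
With 21 integers one could put 1 in each residue class and have no class reach 2.
The 22nd integer pushes some class to 2, so 21·1 + 1 = 22.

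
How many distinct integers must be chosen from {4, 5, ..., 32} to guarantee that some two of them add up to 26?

A set avoiding the sum 26 can contain at most one of each pair {x, 26−x}, plus the 11 elements whose complement lies outside the range or equal to its own complement.
The integers 13, …, 32 (20 of them) are such a set: any two sum to at least 13+14 = 27 > 26.
Pigeonhole: any 21st integer completes one of the 9 pairs, so 21 choices force a sum of 26.

21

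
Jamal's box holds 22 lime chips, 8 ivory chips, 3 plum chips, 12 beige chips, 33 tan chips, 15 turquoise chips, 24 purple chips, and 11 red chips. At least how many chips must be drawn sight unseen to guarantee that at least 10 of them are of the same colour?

Pigeonhole: the 8 colours are the holes; the chips drawn are the pigeons.
To avoid 10 of any one colour, the worst case takes at most 9 of each colour, or every chip of a colour that has fewer than 9.
That gives 9 + 8 + 3 + 9 + 9 + 9 + 9 + 9 = 65 chips with no colour reaching 10.
The next chip forces some colour to 10, so 65 + 1 = 66.

66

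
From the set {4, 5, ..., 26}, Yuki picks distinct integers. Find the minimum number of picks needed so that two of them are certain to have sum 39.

A set avoiding the sum 39 can contain at most one of each pair {x, 39−x}, plus the 9 elements whose complement lies outside the range.
The integers 4, …, 19 (16 of them) are such a set: any two sum to at least 4+5 = 9 and at most 18+19 = 37 < 39.
Pigeonhole: any 17th integer completes one of the 7 pairs, so 17 choices force a sum of 39.

17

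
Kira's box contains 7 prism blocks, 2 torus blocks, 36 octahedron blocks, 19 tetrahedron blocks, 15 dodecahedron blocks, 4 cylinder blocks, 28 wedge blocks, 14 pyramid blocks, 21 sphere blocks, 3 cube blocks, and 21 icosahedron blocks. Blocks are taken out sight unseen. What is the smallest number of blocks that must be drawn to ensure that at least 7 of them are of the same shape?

58

Pigeonhole: put each drawn block into a box by shape. The largest draw with every box below 7 takes min(count, 6) from each shape; shapes with fewer than 6 contribute all they have.
Σ min(cᵢ, 6) = 6 + 2 + 6 + 6 + 6 + 4 + 6 + 6 + 6 + 3 + 6 = 57.
Draw number 57 + 1 = 58 must push one box to 7.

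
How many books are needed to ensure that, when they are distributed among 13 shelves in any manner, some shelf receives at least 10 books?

With 117 books one could put exactly 9 in each of the 13 shelves, and no shelf would reach 10.
One more book must land in a shelf that already has 9, giving it 10.
So 13 × 9 + 1 = 118 books are required.

118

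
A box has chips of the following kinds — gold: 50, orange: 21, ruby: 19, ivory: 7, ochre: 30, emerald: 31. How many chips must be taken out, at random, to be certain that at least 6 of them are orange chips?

143

In the worst case for collecting orange chips, every non-orange chip comes out first.
There are 50 + 19 + 7 + 30 + 31 = 137 non-orange chips altogether.
After those, each further chip must be orange, so 137 + 6 = 143 draws guarantee 6 orange chips.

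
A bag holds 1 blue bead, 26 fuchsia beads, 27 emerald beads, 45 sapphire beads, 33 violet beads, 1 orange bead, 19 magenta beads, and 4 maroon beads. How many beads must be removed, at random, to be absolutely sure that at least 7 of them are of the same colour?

37

Put each drawn bead into a box by colour. The largest draw with every box below 7 takes min(count, 6) from each colour; colours with fewer than 6 contribute all they have.
Σ min(cᵢ, 6) = 1 + 6 + 6 + 6 + 6 + 1 + 6 + 4 = 36.
Draw number 36 + 1 = 37 must push one box to 7.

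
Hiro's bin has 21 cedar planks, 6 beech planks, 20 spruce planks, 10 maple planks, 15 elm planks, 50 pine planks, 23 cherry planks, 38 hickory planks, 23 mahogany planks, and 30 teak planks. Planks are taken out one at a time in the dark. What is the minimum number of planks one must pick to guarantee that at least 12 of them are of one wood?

105

An adversary could hand out at most 11 planks per wood (beech, maple run out sooner): 11 + 6 + 11 + 10 + 11 + 11 + 11 + 11 + 11 + 11 = 104 planks and still no wood has 12.
By pigeonhole, one more plank lands in a wood already at 11, so 105 draws are enough and 104 are not.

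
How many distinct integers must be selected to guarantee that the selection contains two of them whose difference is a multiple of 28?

Integers whose pairwise differences are multiples of 28 are exactly those sharing a remainder mod 28. By the pigeonhole principle, the 28 residue classes mod 28 are the pigeonholes.
With 28 integers one could put 1 in each residue class and have no class reach 2.
The 29th integer pushes some class to 2, so 28·1 + 1 = 29.

29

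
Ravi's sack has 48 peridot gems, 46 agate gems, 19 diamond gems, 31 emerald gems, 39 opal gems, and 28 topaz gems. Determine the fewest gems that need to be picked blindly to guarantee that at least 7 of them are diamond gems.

In the worst case for collecting diamond gems, every non-diamond gem comes out first.
There are 48 + 46 + 31 + 39 + 28 = 192 non-diamond gems altogether.
After those, each further gem must be diamond, so 192 + 7 = 199 draws guarantee 7 diamond gems.

199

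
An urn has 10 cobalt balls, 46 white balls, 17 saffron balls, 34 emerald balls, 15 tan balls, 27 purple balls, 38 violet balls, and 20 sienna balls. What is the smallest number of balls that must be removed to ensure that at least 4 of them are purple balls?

184

In the worst case for collecting purple balls, every non-purple ball comes out first.
There are 10 + 46 + 17 + 34 + 15 + 38 + 20 = 180 non-purple balls altogether.
After those, each further ball must be purple, so 180 + 4 = 184 draws guarantee 4 purple balls.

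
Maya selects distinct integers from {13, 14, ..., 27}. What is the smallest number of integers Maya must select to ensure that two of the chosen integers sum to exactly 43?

Two chosen integers sum to 43 exactly when both halves of some pair {x, 43−x} with 16 ≤ x ≤ 43−x ≤ 27 are chosen — 6 such pairs.
The remaining 3 elements (those with no distinct partner in range) can never complete a 43-sum, so the worst case takes all of them and one from each pair: 3 + 6 = 9.
By pigeonhole, the 10th integer has to be the second member of some pair, so 9 + 1 = 10.

10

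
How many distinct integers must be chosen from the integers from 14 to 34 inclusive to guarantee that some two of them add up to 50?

A set avoiding the sum 50 can contain at most one of each pair {x, 50−x}, plus the 3 elements whose complement lies outside the range or equal to its own complement.
The integers 14, …, 25 (12 of them) are such a set: any two sum to at least 14+15 = 29 and at most 24+25 = 49 < 50.
By pigeonhole, any 13th integer completes one of the 9 pairs, so 13 choices force a sum of 50.

13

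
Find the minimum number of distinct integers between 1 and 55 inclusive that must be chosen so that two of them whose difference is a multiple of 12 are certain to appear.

13

Integers whose pairwise differences are multiples of 12 are exactly those sharing a remainder mod 12. Pigeonhole: the 12 residue classes mod 12 are the pigeonholes.
With 12 integers one could put 1 in each residue class and have no class reach 2.
The 13th integer pushes some class to 2, so 12·1 + 1 = 13.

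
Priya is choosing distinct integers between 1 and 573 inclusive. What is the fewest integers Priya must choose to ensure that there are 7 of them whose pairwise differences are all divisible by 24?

145

Integers whose pairwise differences are multiples of 24 are exactly those sharing a remainder mod 24. The 24 residue classes mod 24 are the pigeonholes.
With 144 integers one could put 6 in each residue class and have no class reach 7.
The 145th integer pushes some class to 7, so 24·6 + 1 = 145.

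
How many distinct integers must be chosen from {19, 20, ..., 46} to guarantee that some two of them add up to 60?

A set avoiding the sum 60 can contain at most one of each pair {x, 60−x}, plus the 6 elements whose complement lies outside the range or equal to its own complement.
The integers 30, …, 46 (17 of them) are such a set: any two sum to at least 30+31 = 61 > 60.
By the pigeonhole principle, any 18th integer completes one of the 11 pairs, so 18 choices force a sum of 60.

18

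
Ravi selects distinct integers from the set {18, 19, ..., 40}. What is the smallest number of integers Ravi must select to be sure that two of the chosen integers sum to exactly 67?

17

Group the elements by complementary pair {x, 67−x}: {27,40}, {28,39}, {29,38}, …, giving 7 two-element pairs and 9 integers whose partner 67−x falls outside [18,40].
Treating each of those 16 groups as a pigeonhole, one can pick one integer per group — 16 integers — with no two summing to 67.
The 17th integer lands in an occupied pair, forcing a sum of 67.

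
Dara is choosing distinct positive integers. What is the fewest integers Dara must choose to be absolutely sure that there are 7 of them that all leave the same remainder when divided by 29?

175

The 29 residue classes mod 29 are the pigeonholes.
With 174 integers one could put 6 in each residue class and have no class reach 7.
The 175th integer pushes some class to 7, so 29·6 + 1 = 175.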